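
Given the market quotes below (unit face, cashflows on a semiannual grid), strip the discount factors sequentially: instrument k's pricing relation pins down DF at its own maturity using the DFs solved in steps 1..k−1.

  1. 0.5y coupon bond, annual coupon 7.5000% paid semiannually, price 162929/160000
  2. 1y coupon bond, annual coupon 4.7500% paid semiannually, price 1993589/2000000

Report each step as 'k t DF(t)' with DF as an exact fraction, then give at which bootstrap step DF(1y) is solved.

step 1 [0.5y] bond c/2=3/80: DF=(162929/160000 − 3/80·(0))/(1+3/80) = 1963/2000 ≈ 0.981500
step 2 [1y] bond c/2=19/800: DF=(1993589/2000000 − 19/800·(0.981500))/(1+19/800) = 9509/10000 ≈ 0.950900

1 1/2 1963/2000
2 1 9509/10000
DF(1y) is solved at step 2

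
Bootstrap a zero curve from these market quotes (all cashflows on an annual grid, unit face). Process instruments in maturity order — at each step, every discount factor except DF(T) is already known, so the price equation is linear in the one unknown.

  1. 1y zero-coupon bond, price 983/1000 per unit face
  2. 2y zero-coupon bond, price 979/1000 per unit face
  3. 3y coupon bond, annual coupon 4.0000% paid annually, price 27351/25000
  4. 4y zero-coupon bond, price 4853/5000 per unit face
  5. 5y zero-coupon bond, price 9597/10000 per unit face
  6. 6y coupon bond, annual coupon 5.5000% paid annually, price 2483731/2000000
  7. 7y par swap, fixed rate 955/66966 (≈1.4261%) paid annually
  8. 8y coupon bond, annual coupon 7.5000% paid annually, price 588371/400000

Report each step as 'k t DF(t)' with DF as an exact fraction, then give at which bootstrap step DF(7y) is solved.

step 1 [1y] zero: DF = P = 983/1000 ≈ 0.983000
step 2 [2y] zero: DF = P = 979/1000 ≈ 0.979000
step 3 [3y] bond c/1=1/25: DF=(27351/25000 − 1/25·(0.983000+0.979000))/(1+1/25) = 1953/2000 ≈ 0.976500
step 4 [4y] zero: DF = P = 4853/5000 ≈ 0.970600
step 5 [5y] zero: DF = P = 9597/10000 ≈ 0.959700
step 6 [6y] bond c/1=11/200: DF=(2483731/2000000 − 11/200·(0.983000+0.979000+0.976500+0.970600+0.959700))/(1+11/200) = 9233/10000 ≈ 0.923300
step 7 [7y] swap r/1=955/66966: DF=(1 − 955/66966·(0.983000+0.979000+0.976500+0.970600+0.959700+0.923300))/(1+955/66966) = 1809/2000 ≈ 0.904500
step 8 [8y] bond c/1=3/40: DF=(588371/400000 − 3/40·(0.983000+0.979000+0.976500+0.970600+0.959700+0.923300+0.904500))/(1+3/40) = 9011/10000 ≈ 0.901100

1 1 983/1000
2 2 979/1000
3 3 1953/2000
4 4 4853/5000
5 5 9597/10000
6 6 9233/10000
7 7 1809/2000
8 8 9011/10000
DF(7y) is solved at step 7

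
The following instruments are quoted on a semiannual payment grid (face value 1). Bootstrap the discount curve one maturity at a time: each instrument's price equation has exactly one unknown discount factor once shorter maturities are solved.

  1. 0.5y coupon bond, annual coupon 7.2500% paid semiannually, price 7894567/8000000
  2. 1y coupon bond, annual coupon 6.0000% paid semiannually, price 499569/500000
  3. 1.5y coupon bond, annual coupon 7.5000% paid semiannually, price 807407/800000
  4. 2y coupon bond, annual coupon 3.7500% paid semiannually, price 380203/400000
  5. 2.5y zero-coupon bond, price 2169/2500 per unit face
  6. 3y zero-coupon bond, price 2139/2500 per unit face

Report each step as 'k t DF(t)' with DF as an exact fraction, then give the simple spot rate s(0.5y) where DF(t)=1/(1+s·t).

step 1 [0.5y] bond c/2=29/800: DF=(7894567/8000000 − 29/800·(0))/(1+29/800) = 9523/10000 ≈ 0.952300
step 2 [1y] bond c/2=3/100: DF=(499569/500000 − 3/100·(0.952300))/(1+3/100) = 9423/10000 ≈ 0.942300
step 3 [1.5y] bond c/2=3/80: DF=(807407/800000 − 3/80·(0.952300+0.942300))/(1+3/80) = 9043/10000 ≈ 0.904300
step 4 [2y] bond c/2=3/160: DF=(380203/400000 − 3/160·(0.952300+0.942300+0.904300))/(1+3/160) = 1763/2000 ≈ 0.881500
step 5 [2.5y] zero: DF = P = 2169/2500 ≈ 0.867600
step 6 [3y] zero: DF = P = 2139/2500 ≈ 0.855600

1 1/2 9523/10000
2 1 9423/10000
3 3/2 9043/10000
4 2 1763/2000
5 5/2 2169/2500
6 3 2139/2500
s(0.5y) = (1/(9523/10000) − 1)/(1/2) = 954/9523 ≈ 10.0179%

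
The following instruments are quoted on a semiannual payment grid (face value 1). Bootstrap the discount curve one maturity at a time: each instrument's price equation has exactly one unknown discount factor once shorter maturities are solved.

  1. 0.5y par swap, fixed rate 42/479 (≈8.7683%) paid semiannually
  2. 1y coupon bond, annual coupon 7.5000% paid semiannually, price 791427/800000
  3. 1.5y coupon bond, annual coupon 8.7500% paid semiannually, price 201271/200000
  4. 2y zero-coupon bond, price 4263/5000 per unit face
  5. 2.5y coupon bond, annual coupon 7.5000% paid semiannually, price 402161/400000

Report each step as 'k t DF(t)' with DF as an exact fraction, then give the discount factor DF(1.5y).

1 1/2 479/500
2 1 9189/10000
3 3/2 1771/2000
4 2 4263/5000
5 5/2 524/625
DF(1.5y) = 1771/2000 ≈ 0.885500

step 1 [0.5y] swap r/2=21/479: DF=(1 − 21/479·(0))/(1+21/479) = 479/500 ≈ 0.958000
step 2 [1y] bond c/2=3/80: DF=(791427/800000 − 3/80·(0.958000))/(1+3/80) = 9189/10000 ≈ 0.918900
step 3 [1.5y] bond c/2=7/160: DF=(201271/200000 − 7/160·(0.958000+0.918900))/(1+7/160) = 1771/2000 ≈ 0.885500
step 4 [2y] zero: DF = P = 4263/5000 ≈ 0.852600
step 5 [2.5y] bond c/2=3/80: DF=(402161/400000 − 3/80·(0.958000+0.918900+0.885500+0.852600))/(1+3/80) = 524/625 ≈ 0.838400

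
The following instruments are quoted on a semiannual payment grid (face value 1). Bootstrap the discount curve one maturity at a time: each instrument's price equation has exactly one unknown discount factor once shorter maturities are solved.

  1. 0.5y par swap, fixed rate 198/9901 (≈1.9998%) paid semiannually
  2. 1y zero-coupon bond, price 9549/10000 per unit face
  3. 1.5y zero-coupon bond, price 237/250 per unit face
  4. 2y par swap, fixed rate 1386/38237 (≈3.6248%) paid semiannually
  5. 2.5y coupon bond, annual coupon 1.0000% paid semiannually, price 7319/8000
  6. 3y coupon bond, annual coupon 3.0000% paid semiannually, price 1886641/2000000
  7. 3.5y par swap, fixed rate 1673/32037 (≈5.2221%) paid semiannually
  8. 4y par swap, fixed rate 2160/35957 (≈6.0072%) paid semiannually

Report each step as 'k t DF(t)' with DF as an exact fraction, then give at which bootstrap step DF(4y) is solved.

1 1/2 9901/10000
2 1 9549/10000
3 3/2 237/250
4 2 9307/10000
5 5/2 8913/10000
6 3 8597/10000
7 7/2 8327/10000
8 4 98/125
DF(4y) is solved at step 8

step 1 [0.5y] swap r/2=99/9901: DF=(1 − 99/9901·(0))/(1+99/9901) = 9901/10000 ≈ 0.990100
step 2 [1y] zero: DF = P = 9549/10000 ≈ 0.954900
step 3 [1.5y] zero: DF = P = 237/250 ≈ 0.948000
step 4 [2y] swap r/2=693/38237: DF=(1 − 693/38237·(0.990100+0.954900+0.948000))/(1+693/38237) = 9307/10000 ≈ 0.930700
step 5 [2.5y] bond c/2=1/200: DF=(7319/8000 − 1/200·(0.990100+0.954900+0.948000+0.930700))/(1+1/200) = 8913/10000 ≈ 0.891300
step 6 [3y] bond c/2=3/200: DF=(1886641/2000000 − 3/200·(0.990100+0.954900+0.948000+0.930700+0.891300))/(1+3/200) = 8597/10000 ≈ 0.859700
step 7 [3.5y] swap r/2=1673/64074: DF=(1 − 1673/64074·(0.990100+0.954900+0.948000+0.930700+0.891300+0.859700))/(1+1673/64074) = 8327/10000 ≈ 0.832700
step 8 [4y] swap r/2=1080/35957: DF=(1 − 1080/35957·(0.990100+0.954900+0.948000+0.930700+0.891300+0.859700+0.832700))/(1+1080/35957) = 98/125 ≈ 0.784000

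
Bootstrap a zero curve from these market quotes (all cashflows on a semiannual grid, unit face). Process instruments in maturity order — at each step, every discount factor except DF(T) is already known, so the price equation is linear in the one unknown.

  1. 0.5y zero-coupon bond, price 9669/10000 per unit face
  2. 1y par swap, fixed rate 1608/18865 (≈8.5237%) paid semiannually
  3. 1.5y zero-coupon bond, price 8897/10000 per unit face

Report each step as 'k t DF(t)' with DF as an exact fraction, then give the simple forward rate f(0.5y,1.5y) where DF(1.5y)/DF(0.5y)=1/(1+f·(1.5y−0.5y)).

step 1 [0.5y] zero: DF = P = 9669/10000 ≈ 0.966900
step 2 [1y] swap r/2=804/18865: DF=(1 − 804/18865·(0.966900))/(1+804/18865) = 2299/2500 ≈ 0.919600
step 3 [1.5y] zero: DF = P = 8897/10000 ≈ 0.889700

1 1/2 9669/10000
2 1 2299/2500
3 3/2 8897/10000
f(0.5y,1.5y) = ((9669/10000)/(8897/10000) − 1)/(1) = 772/8897 ≈ 8.6771%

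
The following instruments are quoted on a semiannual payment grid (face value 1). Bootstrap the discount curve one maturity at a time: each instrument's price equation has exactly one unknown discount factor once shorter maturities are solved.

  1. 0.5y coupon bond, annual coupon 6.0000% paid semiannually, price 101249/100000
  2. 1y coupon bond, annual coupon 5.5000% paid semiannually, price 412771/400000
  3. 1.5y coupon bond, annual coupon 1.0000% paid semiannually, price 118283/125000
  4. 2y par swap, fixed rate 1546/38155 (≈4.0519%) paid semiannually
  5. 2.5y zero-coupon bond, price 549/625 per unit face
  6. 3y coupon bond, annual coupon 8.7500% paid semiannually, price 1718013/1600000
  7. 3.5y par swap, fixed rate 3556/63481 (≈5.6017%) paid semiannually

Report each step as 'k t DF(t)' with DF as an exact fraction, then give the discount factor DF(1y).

1 1/2 983/1000
2 1 489/500
3 3/2 4659/5000
4 2 9227/10000
5 5/2 549/625
6 3 104/125
7 7/2 4111/5000
DF(1y) = 489/500 ≈ 0.978000

step 1 [0.5y] bond c/2=3/100: DF=(101249/100000 − 3/100·(0))/(1+3/100) = 983/1000 ≈ 0.983000
step 2 [1y] bond c/2=11/400: DF=(412771/400000 − 11/400·(0.983000))/(1+11/400) = 489/500 ≈ 0.978000
step 3 [1.5y] bond c/2=1/200: DF=(118283/125000 − 1/200·(0.983000+0.978000))/(1+1/200) = 4659/5000 ≈ 0.931800
step 4 [2y] swap r/2=773/38155: DF=(1 − 773/38155·(0.983000+0.978000+0.931800))/(1+773/38155) = 9227/10000 ≈ 0.922700
step 5 [2.5y] zero: DF = P = 549/625 ≈ 0.878400
step 6 [3y] bond c/2=7/160: DF=(1718013/1600000 − 7/160·(0.983000+0.978000+0.931800+0.922700+0.878400))/(1+7/160) = 104/125 ≈ 0.832000
step 7 [3.5y] swap r/2=1778/63481: DF=(1 − 1778/63481·(0.983000+0.978000+0.931800+0.922700+0.878400+0.832000))/(1+1778/63481) = 4111/5000 ≈ 0.822200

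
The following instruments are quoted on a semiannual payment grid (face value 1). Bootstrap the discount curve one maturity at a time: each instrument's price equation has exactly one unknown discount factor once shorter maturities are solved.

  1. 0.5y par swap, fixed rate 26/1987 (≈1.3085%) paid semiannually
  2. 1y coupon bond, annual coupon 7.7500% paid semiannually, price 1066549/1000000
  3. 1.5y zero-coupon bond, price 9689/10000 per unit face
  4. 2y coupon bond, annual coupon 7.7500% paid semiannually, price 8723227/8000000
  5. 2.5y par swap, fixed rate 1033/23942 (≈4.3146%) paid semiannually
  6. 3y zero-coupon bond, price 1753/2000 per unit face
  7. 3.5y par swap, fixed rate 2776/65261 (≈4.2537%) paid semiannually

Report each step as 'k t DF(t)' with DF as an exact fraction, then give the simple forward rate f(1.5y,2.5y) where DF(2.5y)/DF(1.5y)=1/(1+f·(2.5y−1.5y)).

step 1 [0.5y] swap r/2=13/1987: DF=(1 − 13/1987·(0))/(1+13/1987) = 1987/2000 ≈ 0.993500
step 2 [1y] bond c/2=31/800: DF=(1066549/1000000 − 31/800·(0.993500))/(1+31/800) = 9897/10000 ≈ 0.989700
step 3 [1.5y] zero: DF = P = 9689/10000 ≈ 0.968900
step 4 [2y] bond c/2=31/800: DF=(8723227/8000000 − 31/800·(0.993500+0.989700+0.968900))/(1+31/800) = 2349/2500 ≈ 0.939600
step 5 [2.5y] swap r/2=1033/47884: DF=(1 − 1033/47884·(0.993500+0.989700+0.968900+0.939600))/(1+1033/47884) = 8967/10000 ≈ 0.896700
step 6 [3y] zero: DF = P = 1753/2000 ≈ 0.876500
step 7 [3.5y] swap r/2=1388/65261: DF=(1 − 1388/65261·(0.993500+0.989700+0.968900+0.939600+0.896700+0.876500))/(1+1388/65261) = 2153/2500 ≈ 0.861200

1 1/2 1987/2000
2 1 9897/10000
3 3/2 9689/10000
4 2 2349/2500
5 5/2 8967/10000
6 3 1753/2000
7 7/2 2153/2500
f(1.5y,2.5y) = ((9689/10000)/(8967/10000) − 1)/(1) = 722/8967 ≈ 8.0517%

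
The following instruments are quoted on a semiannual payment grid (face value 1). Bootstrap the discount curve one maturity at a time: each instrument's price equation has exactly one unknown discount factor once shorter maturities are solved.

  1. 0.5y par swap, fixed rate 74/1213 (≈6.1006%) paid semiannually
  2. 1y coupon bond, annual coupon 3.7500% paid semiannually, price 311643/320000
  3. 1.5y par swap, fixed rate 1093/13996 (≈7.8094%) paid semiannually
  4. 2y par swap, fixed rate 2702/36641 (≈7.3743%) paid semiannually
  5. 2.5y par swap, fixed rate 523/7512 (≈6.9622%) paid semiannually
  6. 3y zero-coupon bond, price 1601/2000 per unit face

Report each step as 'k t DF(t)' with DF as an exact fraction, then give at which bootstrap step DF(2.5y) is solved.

step 1 [0.5y] swap r/2=37/1213: DF=(1 − 37/1213·(0))/(1+37/1213) = 1213/1250 ≈ 0.970400
step 2 [1y] bond c/2=3/160: DF=(311643/320000 − 3/160·(0.970400))/(1+3/160) = 9381/10000 ≈ 0.938100
step 3 [1.5y] swap r/2=1093/27992: DF=(1 − 1093/27992·(0.970400+0.938100))/(1+1093/27992) = 8907/10000 ≈ 0.890700
step 4 [2y] swap r/2=1351/36641: DF=(1 − 1351/36641·(0.970400+0.938100+0.890700))/(1+1351/36641) = 8649/10000 ≈ 0.864900
step 5 [2.5y] swap r/2=523/15024: DF=(1 − 523/15024·(0.970400+0.938100+0.890700+0.864900))/(1+523/15024) = 8431/10000 ≈ 0.843100
step 6 [3y] zero: DF = P = 1601/2000 ≈ 0.800500

1 1/2 1213/1250
2 1 9381/10000
3 3/2 8907/10000
4 2 8649/10000
5 5/2 8431/10000
6 3 1601/2000
DF(2.5y) is solved at step 5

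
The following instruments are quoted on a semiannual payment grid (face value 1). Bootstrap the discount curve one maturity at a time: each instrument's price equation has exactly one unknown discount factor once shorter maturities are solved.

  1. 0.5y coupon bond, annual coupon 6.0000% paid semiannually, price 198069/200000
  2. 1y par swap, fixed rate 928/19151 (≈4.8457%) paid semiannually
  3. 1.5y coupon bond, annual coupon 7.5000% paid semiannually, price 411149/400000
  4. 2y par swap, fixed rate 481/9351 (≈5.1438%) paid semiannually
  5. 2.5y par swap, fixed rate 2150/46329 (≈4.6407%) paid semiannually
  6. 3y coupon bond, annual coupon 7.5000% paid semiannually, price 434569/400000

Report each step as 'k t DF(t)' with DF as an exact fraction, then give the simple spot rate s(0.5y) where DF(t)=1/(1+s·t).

1 1/2 1923/2000
2 1 596/625
3 3/2 1843/2000
4 2 4519/5000
5 5/2 357/400
6 3 8797/10000
s(0.5y) = (1/(1923/2000) − 1)/(1/2) = 154/1923 ≈ 8.0083%

step 1 [0.5y] bond c/2=3/100: DF=(198069/200000 − 3/100·(0))/(1+3/100) = 1923/2000 ≈ 0.961500
step 2 [1y] swap r/2=464/19151: DF=(1 − 464/19151·(0.961500))/(1+464/19151) = 596/625 ≈ 0.953600
step 3 [1.5y] bond c/2=3/80: DF=(411149/400000 − 3/80·(0.961500+0.953600))/(1+3/80) = 1843/2000 ≈ 0.921500
step 4 [2y] swap r/2=481/18702: DF=(1 − 481/18702·(0.961500+0.953600+0.921500))/(1+481/18702) = 4519/5000 ≈ 0.903800
step 5 [2.5y] swap r/2=1075/46329: DF=(1 − 1075/46329·(0.961500+0.953600+0.921500+0.903800))/(1+1075/46329) = 357/400 ≈ 0.892500
step 6 [3y] bond c/2=3/80: DF=(434569/400000 − 3/80·(0.961500+0.953600+0.921500+0.903800+0.892500))/(1+3/80) = 8797/10000 ≈ 0.879700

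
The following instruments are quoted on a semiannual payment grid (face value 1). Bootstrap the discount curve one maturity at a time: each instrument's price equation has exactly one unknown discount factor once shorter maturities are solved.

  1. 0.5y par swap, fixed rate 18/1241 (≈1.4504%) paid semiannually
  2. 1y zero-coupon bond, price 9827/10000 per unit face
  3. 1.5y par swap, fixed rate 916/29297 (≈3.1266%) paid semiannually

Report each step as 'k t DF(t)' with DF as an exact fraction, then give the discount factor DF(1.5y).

step 1 [0.5y] swap r/2=9/1241: DF=(1 − 9/1241·(0))/(1+9/1241) = 1241/1250 ≈ 0.992800
step 2 [1y] zero: DF = P = 9827/10000 ≈ 0.982700
step 3 [1.5y] swap r/2=458/29297: DF=(1 − 458/29297·(0.992800+0.982700))/(1+458/29297) = 4771/5000 ≈ 0.954200

1 1/2 1241/1250
2 1 9827/10000
3 3/2 4771/5000
DF(1.5y) = 4771/5000 ≈ 0.954200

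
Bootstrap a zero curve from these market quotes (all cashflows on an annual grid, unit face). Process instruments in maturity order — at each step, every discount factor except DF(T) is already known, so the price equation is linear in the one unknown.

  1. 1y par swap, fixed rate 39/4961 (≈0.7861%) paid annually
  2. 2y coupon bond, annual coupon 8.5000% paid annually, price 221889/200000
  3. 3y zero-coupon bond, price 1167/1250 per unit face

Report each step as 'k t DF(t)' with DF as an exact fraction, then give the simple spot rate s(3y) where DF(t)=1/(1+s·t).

step 1 [1y] swap r/1=39/4961: DF=(1 − 39/4961·(0))/(1+39/4961) = 4961/5000 ≈ 0.992200
step 2 [2y] bond c/1=17/200: DF=(221889/200000 − 17/200·(0.992200))/(1+17/200) = 1181/1250 ≈ 0.944800
step 3 [3y] zero: DF = P = 1167/1250 ≈ 0.933600

1 1 4961/5000
2 2 1181/1250
3 3 1167/1250
s(3y) = (1/(1167/1250) − 1)/(3) = 83/3501 ≈ 2.3708%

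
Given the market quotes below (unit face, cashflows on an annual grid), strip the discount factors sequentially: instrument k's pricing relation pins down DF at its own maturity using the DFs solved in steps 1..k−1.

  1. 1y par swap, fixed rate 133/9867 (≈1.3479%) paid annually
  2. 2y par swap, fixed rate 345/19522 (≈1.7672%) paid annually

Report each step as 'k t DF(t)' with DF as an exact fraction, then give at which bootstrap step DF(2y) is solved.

step 1 [1y] swap r/1=133/9867: DF=(1 − 133/9867·(0))/(1+133/9867) = 9867/10000 ≈ 0.986700
step 2 [2y] swap r/1=345/19522: DF=(1 − 345/19522·(0.986700))/(1+345/19522) = 1931/2000 ≈ 0.965500

1 1 9867/10000
2 2 1931/2000
DF(2y) is solved at step 2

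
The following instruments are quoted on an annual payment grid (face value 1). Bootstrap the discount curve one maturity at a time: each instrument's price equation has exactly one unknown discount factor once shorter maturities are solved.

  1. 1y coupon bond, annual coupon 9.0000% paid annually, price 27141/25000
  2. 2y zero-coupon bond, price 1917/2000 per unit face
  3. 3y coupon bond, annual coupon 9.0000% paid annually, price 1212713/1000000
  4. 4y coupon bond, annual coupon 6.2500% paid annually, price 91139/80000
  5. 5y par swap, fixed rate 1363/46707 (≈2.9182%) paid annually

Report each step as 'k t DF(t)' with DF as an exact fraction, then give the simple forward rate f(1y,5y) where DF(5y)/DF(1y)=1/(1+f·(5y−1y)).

1 1 249/250
2 2 1917/2000
3 3 1189/1250
4 4 9013/10000
5 5 8637/10000
f(1y,5y) = ((249/250)/(8637/10000) − 1)/(4) = 441/11516 ≈ 3.8295%

step 1 [1y] bond c/1=9/100: DF=(27141/25000 − 9/100·(0))/(1+9/100) = 249/250 ≈ 0.996000
step 2 [2y] zero: DF = P = 1917/2000 ≈ 0.958500
step 3 [3y] bond c/1=9/100: DF=(1212713/1000000 − 9/100·(0.996000+0.958500))/(1+9/100) = 1189/1250 ≈ 0.951200
step 4 [4y] bond c/1=1/16: DF=(91139/80000 − 1/16·(0.996000+0.958500+0.951200))/(1+1/16) = 9013/10000 ≈ 0.901300
step 5 [5y] swap r/1=1363/46707: DF=(1 − 1363/46707·(0.996000+0.958500+0.951200+0.901300))/(1+1363/46707) = 8637/10000 ≈ 0.863700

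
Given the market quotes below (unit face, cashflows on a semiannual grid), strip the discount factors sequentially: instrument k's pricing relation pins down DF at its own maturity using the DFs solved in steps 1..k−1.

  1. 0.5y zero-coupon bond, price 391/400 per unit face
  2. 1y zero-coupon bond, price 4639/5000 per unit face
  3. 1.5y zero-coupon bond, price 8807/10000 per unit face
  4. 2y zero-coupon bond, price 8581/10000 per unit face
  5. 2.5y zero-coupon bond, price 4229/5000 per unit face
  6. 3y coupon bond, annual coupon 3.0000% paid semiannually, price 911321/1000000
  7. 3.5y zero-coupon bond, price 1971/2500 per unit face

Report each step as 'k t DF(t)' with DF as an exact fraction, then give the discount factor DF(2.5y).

step 1 [0.5y] zero: DF = P = 391/400 ≈ 0.977500
step 2 [1y] zero: DF = P = 4639/5000 ≈ 0.927800
step 3 [1.5y] zero: DF = P = 8807/10000 ≈ 0.880700
step 4 [2y] zero: DF = P = 8581/10000 ≈ 0.858100
step 5 [2.5y] zero: DF = P = 4229/5000 ≈ 0.845800
step 6 [3y] bond c/2=3/200: DF=(911321/1000000 − 3/200·(0.977500+0.927800+0.880700+0.858100+0.845800))/(1+3/200) = 1663/2000 ≈ 0.831500
step 7 [3.5y] zero: DF = P = 1971/2500 ≈ 0.788400

1 1/2 391/400
2 1 4639/5000
3 3/2 8807/10000
4 2 8581/10000
5 5/2 4229/5000
6 3 1663/2000
7 7/2 1971/2500
DF(2.5y) = 4229/5000 ≈ 0.845800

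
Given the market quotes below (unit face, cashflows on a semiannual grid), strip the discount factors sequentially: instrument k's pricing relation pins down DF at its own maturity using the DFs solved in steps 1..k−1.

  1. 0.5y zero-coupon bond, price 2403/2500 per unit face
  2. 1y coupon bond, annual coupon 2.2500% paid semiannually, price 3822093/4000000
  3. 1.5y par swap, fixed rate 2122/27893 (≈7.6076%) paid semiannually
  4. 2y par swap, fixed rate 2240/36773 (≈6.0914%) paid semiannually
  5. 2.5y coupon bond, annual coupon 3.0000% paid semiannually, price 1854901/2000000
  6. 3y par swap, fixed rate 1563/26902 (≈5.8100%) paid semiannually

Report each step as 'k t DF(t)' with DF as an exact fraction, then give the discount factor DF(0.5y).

1 1/2 2403/2500
2 1 4671/5000
3 3/2 8939/10000
4 2 111/125
5 5/2 4297/5000
6 3 8437/10000
DF(0.5y) = 2403/2500 ≈ 0.961200

step 1 [0.5y] zero: DF = P = 2403/2500 ≈ 0.961200
step 2 [1y] bond c/2=9/800: DF=(3822093/4000000 − 9/800·(0.961200))/(1+9/800) = 4671/5000 ≈ 0.934200
step 3 [1.5y] swap r/2=1061/27893: DF=(1 − 1061/27893·(0.961200+0.934200))/(1+1061/27893) = 8939/10000 ≈ 0.893900
step 4 [2y] swap r/2=1120/36773: DF=(1 − 1120/36773·(0.961200+0.934200+0.893900))/(1+1120/36773) = 111/125 ≈ 0.888000
step 5 [2.5y] bond c/2=3/200: DF=(1854901/2000000 − 3/200·(0.961200+0.934200+0.893900+0.888000))/(1+3/200) = 4297/5000 ≈ 0.859400
step 6 [3y] swap r/2=1563/53804: DF=(1 − 1563/53804·(0.961200+0.934200+0.893900+0.888000+0.859400))/(1+1563/53804) = 8437/10000 ≈ 0.843700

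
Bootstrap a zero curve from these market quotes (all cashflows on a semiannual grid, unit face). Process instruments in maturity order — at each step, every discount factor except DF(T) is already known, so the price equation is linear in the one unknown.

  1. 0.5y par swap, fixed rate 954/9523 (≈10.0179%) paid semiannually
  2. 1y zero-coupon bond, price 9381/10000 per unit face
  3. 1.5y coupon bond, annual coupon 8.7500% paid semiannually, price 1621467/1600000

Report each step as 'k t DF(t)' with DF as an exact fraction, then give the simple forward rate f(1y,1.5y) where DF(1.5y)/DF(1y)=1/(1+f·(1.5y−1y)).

1 1/2 9523/10000
2 1 9381/10000
3 3/2 8917/10000
f(1y,1.5y) = ((9381/10000)/(8917/10000) − 1)/(1/2) = 928/8917 ≈ 10.4071%

step 1 [0.5y] swap r/2=477/9523: DF=(1 − 477/9523·(0))/(1+477/9523) = 9523/10000 ≈ 0.952300
step 2 [1y] zero: DF = P = 9381/10000 ≈ 0.938100
step 3 [1.5y] bond c/2=7/160: DF=(1621467/1600000 − 7/160·(0.952300+0.938100))/(1+7/160) = 8917/10000 ≈ 0.891700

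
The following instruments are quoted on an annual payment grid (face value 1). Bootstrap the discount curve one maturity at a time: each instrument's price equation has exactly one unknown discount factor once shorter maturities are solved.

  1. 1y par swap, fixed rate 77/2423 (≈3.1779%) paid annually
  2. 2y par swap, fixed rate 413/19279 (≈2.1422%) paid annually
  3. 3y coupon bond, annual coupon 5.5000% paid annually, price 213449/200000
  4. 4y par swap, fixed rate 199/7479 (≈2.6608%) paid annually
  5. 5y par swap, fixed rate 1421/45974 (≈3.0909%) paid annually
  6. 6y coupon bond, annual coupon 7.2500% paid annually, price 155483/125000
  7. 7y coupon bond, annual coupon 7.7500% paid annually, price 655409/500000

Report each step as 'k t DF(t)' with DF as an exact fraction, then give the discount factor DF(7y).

step 1 [1y] swap r/1=77/2423: DF=(1 − 77/2423·(0))/(1+77/2423) = 2423/2500 ≈ 0.969200
step 2 [2y] swap r/1=413/19279: DF=(1 − 413/19279·(0.969200))/(1+413/19279) = 9587/10000 ≈ 0.958700
step 3 [3y] bond c/1=11/200: DF=(213449/200000 − 11/200·(0.969200+0.958700))/(1+11/200) = 9111/10000 ≈ 0.911100
step 4 [4y] swap r/1=199/7479: DF=(1 − 199/7479·(0.969200+0.958700+0.911100))/(1+199/7479) = 1801/2000 ≈ 0.900500
step 5 [5y] swap r/1=1421/45974: DF=(1 − 1421/45974·(0.969200+0.958700+0.911100+0.900500))/(1+1421/45974) = 8579/10000 ≈ 0.857900
step 6 [6y] bond c/1=29/400: DF=(155483/125000 − 29/400·(0.969200+0.958700+0.911100+0.900500+0.857900))/(1+29/400) = 849/1000 ≈ 0.849000
step 7 [7y] bond c/1=31/400: DF=(655409/500000 − 31/400·(0.969200+0.958700+0.911100+0.900500+0.857900+0.849000))/(1+31/400) = 1031/1250 ≈ 0.824800

1 1 2423/2500
2 2 9587/10000
3 3 9111/10000
4 4 1801/2000
5 5 8579/10000
6 6 849/1000
7 7 1031/1250
DF(7y) = 1031/1250 ≈ 0.824800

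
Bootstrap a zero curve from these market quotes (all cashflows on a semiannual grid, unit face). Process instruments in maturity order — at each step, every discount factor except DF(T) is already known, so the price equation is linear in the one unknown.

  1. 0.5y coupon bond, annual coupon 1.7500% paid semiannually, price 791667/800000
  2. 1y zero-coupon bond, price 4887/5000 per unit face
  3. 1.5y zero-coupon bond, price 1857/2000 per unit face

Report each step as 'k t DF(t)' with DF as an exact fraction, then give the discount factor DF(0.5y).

step 1 [0.5y] bond c/2=7/800: DF=(791667/800000 − 7/800·(0))/(1+7/800) = 981/1000 ≈ 0.981000
step 2 [1y] zero: DF = P = 4887/5000 ≈ 0.977400
step 3 [1.5y] zero: DF = P = 1857/2000 ≈ 0.928500

1 1/2 981/1000
2 1 4887/5000
3 3/2 1857/2000
DF(0.5y) = 981/1000 ≈ 0.981000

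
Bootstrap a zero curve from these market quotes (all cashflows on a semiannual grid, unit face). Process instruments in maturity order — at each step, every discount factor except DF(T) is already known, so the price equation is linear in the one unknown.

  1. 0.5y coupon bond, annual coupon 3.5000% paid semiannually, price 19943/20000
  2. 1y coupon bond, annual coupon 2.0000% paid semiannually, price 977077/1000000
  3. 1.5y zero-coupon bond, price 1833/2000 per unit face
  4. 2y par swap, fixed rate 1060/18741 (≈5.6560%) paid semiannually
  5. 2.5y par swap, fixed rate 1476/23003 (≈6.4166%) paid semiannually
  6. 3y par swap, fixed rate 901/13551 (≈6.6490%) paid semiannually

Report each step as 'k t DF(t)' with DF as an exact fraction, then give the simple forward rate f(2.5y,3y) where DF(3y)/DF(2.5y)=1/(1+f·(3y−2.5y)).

1 1/2 49/50
2 1 9577/10000
3 3/2 1833/2000
4 2 447/500
5 5/2 2131/2500
6 3 4099/5000
f(2.5y,3y) = ((2131/2500)/(4099/5000) − 1)/(1/2) = 326/4099 ≈ 7.9532%

step 1 [0.5y] bond c/2=7/400: DF=(19943/20000 − 7/400·(0))/(1+7/400) = 49/50 ≈ 0.980000
step 2 [1y] bond c/2=1/100: DF=(977077/1000000 − 1/100·(0.980000))/(1+1/100) = 9577/10000 ≈ 0.957700
step 3 [1.5y] zero: DF = P = 1833/2000 ≈ 0.916500
step 4 [2y] swap r/2=530/18741: DF=(1 − 530/18741·(0.980000+0.957700+0.916500))/(1+530/18741) = 447/500 ≈ 0.894000
step 5 [2.5y] swap r/2=738/23003: DF=(1 − 738/23003·(0.980000+0.957700+0.916500+0.894000))/(1+738/23003) = 2131/2500 ≈ 0.852400
step 6 [3y] swap r/2=901/27102: DF=(1 − 901/27102·(0.980000+0.957700+0.916500+0.894000+0.852400))/(1+901/27102) = 4099/5000 ≈ 0.819800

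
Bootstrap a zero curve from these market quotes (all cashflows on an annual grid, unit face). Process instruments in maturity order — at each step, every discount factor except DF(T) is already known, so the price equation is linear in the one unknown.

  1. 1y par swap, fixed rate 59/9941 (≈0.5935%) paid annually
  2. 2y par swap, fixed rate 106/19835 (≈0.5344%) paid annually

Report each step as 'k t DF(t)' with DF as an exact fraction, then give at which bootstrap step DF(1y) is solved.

1 1 9941/10000
2 2 4947/5000
DF(1y) is solved at step 1

step 1 [1y] swap r/1=59/9941: DF=(1 − 59/9941·(0))/(1+59/9941) = 9941/10000 ≈ 0.994100
step 2 [2y] swap r/1=106/19835: DF=(1 − 106/19835·(0.994100))/(1+106/19835) = 4947/5000 ≈ 0.989400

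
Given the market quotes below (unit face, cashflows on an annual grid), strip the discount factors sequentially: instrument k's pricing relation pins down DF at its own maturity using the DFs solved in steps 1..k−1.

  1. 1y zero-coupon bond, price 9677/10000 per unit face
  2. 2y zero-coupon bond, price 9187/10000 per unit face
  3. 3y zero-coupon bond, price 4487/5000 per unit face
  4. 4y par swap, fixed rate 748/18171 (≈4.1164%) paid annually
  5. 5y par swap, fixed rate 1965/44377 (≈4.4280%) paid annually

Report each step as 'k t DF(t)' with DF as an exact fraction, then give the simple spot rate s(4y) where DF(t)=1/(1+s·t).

step 1 [1y] zero: DF = P = 9677/10000 ≈ 0.967700
step 2 [2y] zero: DF = P = 9187/10000 ≈ 0.918700
step 3 [3y] zero: DF = P = 4487/5000 ≈ 0.897400
step 4 [4y] swap r/1=748/18171: DF=(1 − 748/18171·(0.967700+0.918700+0.897400))/(1+748/18171) = 1063/1250 ≈ 0.850400
step 5 [5y] swap r/1=1965/44377: DF=(1 − 1965/44377·(0.967700+0.918700+0.897400+0.850400))/(1+1965/44377) = 1607/2000 ≈ 0.803500

1 1 9677/10000
2 2 9187/10000
3 3 4487/5000
4 4 1063/1250
5 5 1607/2000
s(4y) = (1/(1063/1250) − 1)/(4) = 187/4252 ≈ 4.3979%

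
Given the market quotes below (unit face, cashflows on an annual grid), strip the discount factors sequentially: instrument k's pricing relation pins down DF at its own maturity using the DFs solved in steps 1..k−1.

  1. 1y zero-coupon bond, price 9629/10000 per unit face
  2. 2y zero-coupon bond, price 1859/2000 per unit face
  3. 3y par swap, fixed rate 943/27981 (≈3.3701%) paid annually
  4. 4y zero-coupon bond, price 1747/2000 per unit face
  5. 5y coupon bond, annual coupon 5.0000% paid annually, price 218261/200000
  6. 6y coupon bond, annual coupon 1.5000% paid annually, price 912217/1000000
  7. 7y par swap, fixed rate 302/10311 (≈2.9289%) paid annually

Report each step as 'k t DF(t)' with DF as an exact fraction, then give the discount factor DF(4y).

step 1 [1y] zero: DF = P = 9629/10000 ≈ 0.962900
step 2 [2y] zero: DF = P = 1859/2000 ≈ 0.929500
step 3 [3y] swap r/1=943/27981: DF=(1 − 943/27981·(0.962900+0.929500))/(1+943/27981) = 9057/10000 ≈ 0.905700
step 4 [4y] zero: DF = P = 1747/2000 ≈ 0.873500
step 5 [5y] bond c/1=1/20: DF=(218261/200000 − 1/20·(0.962900+0.929500+0.905700+0.873500))/(1+1/20) = 1729/2000 ≈ 0.864500
step 6 [6y] bond c/1=3/200: DF=(912217/1000000 − 3/200·(0.962900+0.929500+0.905700+0.873500+0.864500))/(1+3/200) = 8317/10000 ≈ 0.831700
step 7 [7y] swap r/1=302/10311: DF=(1 − 302/10311·(0.962900+0.929500+0.905700+0.873500+0.864500+0.831700))/(1+302/10311) = 2047/2500 ≈ 0.818800

1 1 9629/10000
2 2 1859/2000
3 3 9057/10000
4 4 1747/2000
5 5 1729/2000
6 6 8317/10000
7 7 2047/2500
DF(4y) = 1747/2000 ≈ 0.873500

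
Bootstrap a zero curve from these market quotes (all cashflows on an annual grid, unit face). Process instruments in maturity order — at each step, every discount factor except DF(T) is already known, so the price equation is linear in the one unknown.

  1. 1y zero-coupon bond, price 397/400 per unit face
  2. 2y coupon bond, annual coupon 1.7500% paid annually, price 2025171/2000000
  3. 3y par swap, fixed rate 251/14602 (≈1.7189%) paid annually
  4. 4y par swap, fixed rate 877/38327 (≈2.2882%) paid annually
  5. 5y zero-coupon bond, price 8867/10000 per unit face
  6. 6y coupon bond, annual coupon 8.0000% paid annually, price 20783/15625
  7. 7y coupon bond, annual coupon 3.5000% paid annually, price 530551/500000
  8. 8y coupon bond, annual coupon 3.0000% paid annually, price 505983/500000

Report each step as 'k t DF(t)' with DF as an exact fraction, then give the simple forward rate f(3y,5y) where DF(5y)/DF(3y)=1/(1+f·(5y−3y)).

step 1 [1y] zero: DF = P = 397/400 ≈ 0.992500
step 2 [2y] bond c/1=7/400: DF=(2025171/2000000 − 7/400·(0.992500))/(1+7/400) = 9781/10000 ≈ 0.978100
step 3 [3y] swap r/1=251/14602: DF=(1 − 251/14602·(0.992500+0.978100))/(1+251/14602) = 4749/5000 ≈ 0.949800
step 4 [4y] swap r/1=877/38327: DF=(1 − 877/38327·(0.992500+0.978100+0.949800))/(1+877/38327) = 9123/10000 ≈ 0.912300
step 5 [5y] zero: DF = P = 8867/10000 ≈ 0.886700
step 6 [6y] bond c/1=2/25: DF=(20783/15625 − 2/25·(0.992500+0.978100+0.949800+0.912300+0.886700))/(1+2/25) = 441/500 ≈ 0.882000
step 7 [7y] bond c/1=7/200: DF=(530551/500000 − 7/200·(0.992500+0.978100+0.949800+0.912300+0.886700+0.882000))/(1+7/200) = 4179/5000 ≈ 0.835800
step 8 [8y] bond c/1=3/100: DF=(505983/500000 − 3/100·(0.992500+0.978100+0.949800+0.912300+0.886700+0.882000+0.835800))/(1+3/100) = 159/200 ≈ 0.795000

1 1 397/400
2 2 9781/10000
3 3 4749/5000
4 4 9123/10000
5 5 8867/10000
6 6 441/500
7 7 4179/5000
8 8 159/200
f(3y,5y) = ((4749/5000)/(8867/10000) − 1)/(2) = 631/17734 ≈ 3.5581%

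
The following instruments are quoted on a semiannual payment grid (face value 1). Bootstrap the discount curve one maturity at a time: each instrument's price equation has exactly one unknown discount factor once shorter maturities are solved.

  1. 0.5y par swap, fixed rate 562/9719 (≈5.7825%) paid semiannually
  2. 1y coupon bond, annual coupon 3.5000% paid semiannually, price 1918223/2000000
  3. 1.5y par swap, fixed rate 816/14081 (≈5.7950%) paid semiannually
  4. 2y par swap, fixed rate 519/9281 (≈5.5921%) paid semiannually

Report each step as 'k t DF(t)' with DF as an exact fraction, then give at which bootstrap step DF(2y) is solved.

1 1/2 9719/10000
2 1 9259/10000
3 3/2 574/625
4 2 4481/5000
DF(2y) is solved at step 4

step 1 [0.5y] swap r/2=281/9719: DF=(1 − 281/9719·(0))/(1+281/9719) = 9719/10000 ≈ 0.971900
step 2 [1y] bond c/2=7/400: DF=(1918223/2000000 − 7/400·(0.971900))/(1+7/400) = 9259/10000 ≈ 0.925900
step 3 [1.5y] swap r/2=408/14081: DF=(1 − 408/14081·(0.971900+0.925900))/(1+408/14081) = 574/625 ≈ 0.918400
step 4 [2y] swap r/2=519/18562: DF=(1 − 519/18562·(0.971900+0.925900+0.918400))/(1+519/18562) = 4481/5000 ≈ 0.896200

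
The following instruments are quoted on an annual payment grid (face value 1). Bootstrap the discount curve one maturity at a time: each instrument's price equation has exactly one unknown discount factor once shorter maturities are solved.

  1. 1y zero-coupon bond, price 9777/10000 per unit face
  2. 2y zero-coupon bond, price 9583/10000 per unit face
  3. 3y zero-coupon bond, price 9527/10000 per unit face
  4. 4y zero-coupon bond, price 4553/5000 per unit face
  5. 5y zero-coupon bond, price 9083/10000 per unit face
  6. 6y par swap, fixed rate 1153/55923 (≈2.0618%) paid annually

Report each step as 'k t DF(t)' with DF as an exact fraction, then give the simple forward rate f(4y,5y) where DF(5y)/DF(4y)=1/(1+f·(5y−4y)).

step 1 [1y] zero: DF = P = 9777/10000 ≈ 0.977700
step 2 [2y] zero: DF = P = 9583/10000 ≈ 0.958300
step 3 [3y] zero: DF = P = 9527/10000 ≈ 0.952700
step 4 [4y] zero: DF = P = 4553/5000 ≈ 0.910600
step 5 [5y] zero: DF = P = 9083/10000 ≈ 0.908300
step 6 [6y] swap r/1=1153/55923: DF=(1 − 1153/55923·(0.977700+0.958300+0.952700+0.910600+0.908300))/(1+1153/55923) = 8847/10000 ≈ 0.884700

1 1 9777/10000
2 2 9583/10000
3 3 9527/10000
4 4 4553/5000
5 5 9083/10000
6 6 8847/10000
f(4y,5y) = ((4553/5000)/(9083/10000) − 1)/(1) = 23/9083 ≈ 0.2532%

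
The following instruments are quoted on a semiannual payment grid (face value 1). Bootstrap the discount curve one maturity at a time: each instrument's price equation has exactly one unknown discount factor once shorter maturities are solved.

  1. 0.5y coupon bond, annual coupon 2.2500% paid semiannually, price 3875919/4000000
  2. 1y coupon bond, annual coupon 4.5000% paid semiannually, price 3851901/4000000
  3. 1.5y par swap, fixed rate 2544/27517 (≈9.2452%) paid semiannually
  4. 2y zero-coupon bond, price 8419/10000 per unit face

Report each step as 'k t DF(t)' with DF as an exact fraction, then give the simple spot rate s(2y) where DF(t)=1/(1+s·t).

1 1/2 4791/5000
2 1 9207/10000
3 3/2 1091/1250
4 2 8419/10000
s(2y) = (1/(8419/10000) − 1)/(2) = 1581/16838 ≈ 9.3895%

step 1 [0.5y] bond c/2=9/800: DF=(3875919/4000000 − 9/800·(0))/(1+9/800) = 4791/5000 ≈ 0.958200
step 2 [1y] bond c/2=9/400: DF=(3851901/4000000 − 9/400·(0.958200))/(1+9/400) = 9207/10000 ≈ 0.920700
step 3 [1.5y] swap r/2=1272/27517: DF=(1 − 1272/27517·(0.958200+0.920700))/(1+1272/27517) = 1091/1250 ≈ 0.872800
step 4 [2y] zero: DF = P = 8419/10000 ≈ 0.841900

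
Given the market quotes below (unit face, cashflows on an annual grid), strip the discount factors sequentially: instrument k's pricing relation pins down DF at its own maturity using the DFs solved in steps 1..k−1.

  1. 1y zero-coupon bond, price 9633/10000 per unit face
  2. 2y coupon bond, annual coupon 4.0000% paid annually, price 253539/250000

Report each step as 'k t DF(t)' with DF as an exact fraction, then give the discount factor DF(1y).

step 1 [1y] zero: DF = P = 9633/10000 ≈ 0.963300
step 2 [2y] bond c/1=1/25: DF=(253539/250000 − 1/25·(0.963300))/(1+1/25) = 9381/10000 ≈ 0.938100

1 1 9633/10000
2 2 9381/10000
DF(1y) = 9633/10000 ≈ 0.963300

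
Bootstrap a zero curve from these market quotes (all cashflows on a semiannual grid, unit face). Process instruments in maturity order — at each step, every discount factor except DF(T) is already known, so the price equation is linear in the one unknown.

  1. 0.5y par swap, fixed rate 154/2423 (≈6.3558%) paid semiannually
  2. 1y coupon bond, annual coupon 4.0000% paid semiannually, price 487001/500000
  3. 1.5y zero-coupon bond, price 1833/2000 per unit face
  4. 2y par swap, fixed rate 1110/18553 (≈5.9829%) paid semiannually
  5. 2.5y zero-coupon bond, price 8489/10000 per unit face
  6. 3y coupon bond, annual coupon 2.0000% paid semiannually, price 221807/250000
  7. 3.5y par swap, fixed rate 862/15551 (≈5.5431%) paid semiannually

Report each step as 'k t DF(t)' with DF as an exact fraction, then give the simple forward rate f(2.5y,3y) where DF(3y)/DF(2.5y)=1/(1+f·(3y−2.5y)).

step 1 [0.5y] swap r/2=77/2423: DF=(1 − 77/2423·(0))/(1+77/2423) = 2423/2500 ≈ 0.969200
step 2 [1y] bond c/2=1/50: DF=(487001/500000 − 1/50·(0.969200))/(1+1/50) = 9359/10000 ≈ 0.935900
step 3 [1.5y] zero: DF = P = 1833/2000 ≈ 0.916500
step 4 [2y] swap r/2=555/18553: DF=(1 − 555/18553·(0.969200+0.935900+0.916500))/(1+555/18553) = 889/1000 ≈ 0.889000
step 5 [2.5y] zero: DF = P = 8489/10000 ≈ 0.848900
step 6 [3y] bond c/2=1/100: DF=(221807/250000 − 1/100·(0.969200+0.935900+0.916500+0.889000+0.848900))/(1+1/100) = 8333/10000 ≈ 0.833300
step 7 [3.5y] swap r/2=431/15551: DF=(1 − 431/15551·(0.969200+0.935900+0.916500+0.889000+0.848900+0.833300))/(1+431/15551) = 2069/2500 ≈ 0.827600

1 1/2 2423/2500
2 1 9359/10000
3 3/2 1833/2000
4 2 889/1000
5 5/2 8489/10000
6 3 8333/10000
7 7/2 2069/2500
f(2.5y,3y) = ((8489/10000)/(8333/10000) − 1)/(1/2) = 24/641 ≈ 3.7441%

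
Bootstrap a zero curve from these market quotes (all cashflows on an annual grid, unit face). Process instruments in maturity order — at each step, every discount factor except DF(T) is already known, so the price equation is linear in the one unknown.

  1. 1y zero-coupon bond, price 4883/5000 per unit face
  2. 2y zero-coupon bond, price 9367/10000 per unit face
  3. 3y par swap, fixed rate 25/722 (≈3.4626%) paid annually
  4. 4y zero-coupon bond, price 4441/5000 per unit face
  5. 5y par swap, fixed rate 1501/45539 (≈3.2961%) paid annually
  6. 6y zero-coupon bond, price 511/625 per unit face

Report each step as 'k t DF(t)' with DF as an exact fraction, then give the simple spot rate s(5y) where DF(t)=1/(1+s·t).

1 1 4883/5000
2 2 9367/10000
3 3 361/400
4 4 4441/5000
5 5 8499/10000
6 6 511/625
s(5y) = (1/(8499/10000) − 1)/(5) = 1501/42495 ≈ 3.5322%

step 1 [1y] zero: DF = P = 4883/5000 ≈ 0.976600
step 2 [2y] zero: DF = P = 9367/10000 ≈ 0.936700
step 3 [3y] swap r/1=25/722: DF=(1 − 25/722·(0.976600+0.936700))/(1+25/722) = 361/400 ≈ 0.902500
step 4 [4y] zero: DF = P = 4441/5000 ≈ 0.888200
step 5 [5y] swap r/1=1501/45539: DF=(1 − 1501/45539·(0.976600+0.936700+0.902500+0.888200))/(1+1501/45539) = 8499/10000 ≈ 0.849900
step 6 [6y] zero: DF = P = 511/625 ≈ 0.817600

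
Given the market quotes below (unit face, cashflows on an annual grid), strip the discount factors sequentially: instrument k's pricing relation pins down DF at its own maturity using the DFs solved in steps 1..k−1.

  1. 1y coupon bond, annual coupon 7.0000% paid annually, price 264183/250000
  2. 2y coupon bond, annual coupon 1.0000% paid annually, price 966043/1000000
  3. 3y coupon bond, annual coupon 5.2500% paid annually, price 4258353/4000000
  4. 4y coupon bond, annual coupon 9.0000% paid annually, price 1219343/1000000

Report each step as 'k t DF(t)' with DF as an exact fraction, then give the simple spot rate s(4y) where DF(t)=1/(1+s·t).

1 1 2469/2500
2 2 9467/10000
3 3 183/200
4 4 4417/5000
s(4y) = (1/(4417/5000) − 1)/(4) = 583/17668 ≈ 3.2998%

step 1 [1y] bond c/1=7/100: DF=(264183/250000 − 7/100·(0))/(1+7/100) = 2469/2500 ≈ 0.987600
step 2 [2y] bond c/1=1/100: DF=(966043/1000000 − 1/100·(0.987600))/(1+1/100) = 9467/10000 ≈ 0.946700
step 3 [3y] bond c/1=21/400: DF=(4258353/4000000 − 21/400·(0.987600+0.946700))/(1+21/400) = 183/200 ≈ 0.915000
step 4 [4y] bond c/1=9/100: DF=(1219343/1000000 − 9/100·(0.987600+0.946700+0.915000))/(1+9/100) = 4417/5000 ≈ 0.883400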